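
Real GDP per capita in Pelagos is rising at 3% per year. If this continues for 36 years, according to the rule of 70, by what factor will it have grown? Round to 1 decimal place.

Doubles every ≈ 23.33 years (70/3).
36 years is 1.54 doublings; 2^1.54 ≈ 2.9×.

roughly 2.9 times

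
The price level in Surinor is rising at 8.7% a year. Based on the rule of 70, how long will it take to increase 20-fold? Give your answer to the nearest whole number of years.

approximately 35 years

Doubling time ≈ 70/8.7 = 8.05 years.
20× is log₂ 20 ≈ 4.32 doublings, so ≈ 4.32 × 8.05 = 35 years.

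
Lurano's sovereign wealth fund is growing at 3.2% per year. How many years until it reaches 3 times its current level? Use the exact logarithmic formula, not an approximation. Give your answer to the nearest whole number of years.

35 years

t = ln(3) / ln(1 + 0.032) = 1.0986 / 0.031499 ≈ 34.88.
≈ 35 years.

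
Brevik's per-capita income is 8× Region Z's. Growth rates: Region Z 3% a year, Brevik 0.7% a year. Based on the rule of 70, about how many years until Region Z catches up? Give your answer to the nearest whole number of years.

around 91 years

The growth-rate gap is 3% − 0.7% = 2.3 percentage points.
So the ratio between them halves every 70/2.3 ≈ 30.43 years.
An 8× gap closes after 3 halvings: 3 × 30.43 ≈ 91 years.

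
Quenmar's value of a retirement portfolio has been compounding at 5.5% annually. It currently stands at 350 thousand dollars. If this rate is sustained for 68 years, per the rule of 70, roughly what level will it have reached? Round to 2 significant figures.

approximately 14000 thousand dollars

It doubles every 70/5.5 ≈ 12.73 years, so 68 years is 5.34 doublings.
2^5.34 ≈ 40.50; 350 × 40.50 ≈ 14000 thousand dollars.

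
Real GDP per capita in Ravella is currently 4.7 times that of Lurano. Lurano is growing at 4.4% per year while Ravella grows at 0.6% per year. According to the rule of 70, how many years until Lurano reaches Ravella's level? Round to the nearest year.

roughly 41 years

The growth-rate gap is 4.4% − 0.6% = 3.8 percentage points.
So the ratio between them halves every 70/3.8 ≈ 18.42 years.
A 4.7 times gap takes log₂(4.7) ≈ 2.23 halvings to close: 2.23 × 18.42 ≈ 41 years.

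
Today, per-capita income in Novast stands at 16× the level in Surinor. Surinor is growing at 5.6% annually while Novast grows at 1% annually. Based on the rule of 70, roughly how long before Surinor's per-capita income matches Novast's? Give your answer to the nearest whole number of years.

61 years

Surinor gains on Novast at 5.6% − 1% = 4.6 points a year.
At that relative rate the gap halves every 70/4.6 ≈ 15.22 years.
A 16× gap closes after 4 halvings: 4 × 15.22 ≈ 61 years.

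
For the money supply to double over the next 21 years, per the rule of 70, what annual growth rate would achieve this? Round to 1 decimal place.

around 3.3%

70 / 21 ≈ 3.33, so about 3.3% annually.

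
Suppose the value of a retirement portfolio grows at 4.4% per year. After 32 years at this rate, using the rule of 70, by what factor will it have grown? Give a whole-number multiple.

Doubling time ≈ 70/4.4 = 15.91 years.
32/15.91 ≈ 2 doublings, so about 2^2 = 4×.

roughly 4 times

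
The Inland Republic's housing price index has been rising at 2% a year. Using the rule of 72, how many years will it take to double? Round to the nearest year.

At 2%, doubling takes about 72/2 = 36.00 years.

≈ 36 years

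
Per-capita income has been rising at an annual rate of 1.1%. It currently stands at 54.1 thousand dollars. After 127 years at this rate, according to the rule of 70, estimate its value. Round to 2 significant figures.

It doubles every 70/1.1 ≈ 63.64 years, so 127 years is 2.00 doublings.
2^2.00 ≈ 4.00; 54.1 × 4.00 ≈ 220 thousand dollars.

roughly 220 thousand dollars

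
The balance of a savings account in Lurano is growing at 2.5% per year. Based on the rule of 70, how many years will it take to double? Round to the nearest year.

70/2.5 ≈ 28.00, so it doubles roughly every 28 years.

approximately 28 years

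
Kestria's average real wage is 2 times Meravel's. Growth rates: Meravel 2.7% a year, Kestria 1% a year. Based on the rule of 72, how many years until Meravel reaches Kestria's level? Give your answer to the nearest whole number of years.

≈ 42 years

What matters is the difference: 1.7 pp.
Rule of 72 on the gap: the ratio halves every 72/1.7 ≈ 42.35 years.
A 2 times gap closes after 1 halving: 1 × 42.35 ≈ 42 years.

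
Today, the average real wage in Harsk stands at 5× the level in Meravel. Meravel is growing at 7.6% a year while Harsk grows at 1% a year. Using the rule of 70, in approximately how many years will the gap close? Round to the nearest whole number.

approximately 25 years

What matters is the difference: 6.6 pp.
Rule of 70 on the gap: the ratio halves every 70/6.6 ≈ 10.61 years.
A 5× gap takes log₂(5) ≈ 2.32 halvings to close: 2.32 × 10.61 ≈ 25 years.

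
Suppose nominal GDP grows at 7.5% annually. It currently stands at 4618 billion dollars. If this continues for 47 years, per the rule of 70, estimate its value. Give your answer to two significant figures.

It doubles every 70/7.5 ≈ 9.33 years, so 47 years is 5.04 doublings.
2^5.04 ≈ 32.90; 4618 × 32.90 ≈ 150000 billion dollars.

150000 billion dollars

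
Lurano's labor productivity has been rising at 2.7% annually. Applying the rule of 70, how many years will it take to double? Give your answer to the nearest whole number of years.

≈ 26 years

Doubling time ≈ 70 / 2.7 = 25.93 years.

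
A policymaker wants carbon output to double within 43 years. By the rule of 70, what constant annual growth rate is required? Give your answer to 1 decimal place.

70 / 43 ≈ 1.63, so about 1.6% annually.

≈ 1.6% annually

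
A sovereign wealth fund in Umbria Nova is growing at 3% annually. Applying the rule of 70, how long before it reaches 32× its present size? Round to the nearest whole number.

At 3% it doubles every 70/3 ≈ 23.33 years.
32× is 5 doublings, so 5 × 23.33 ≈ 117 years.

roughly 117 years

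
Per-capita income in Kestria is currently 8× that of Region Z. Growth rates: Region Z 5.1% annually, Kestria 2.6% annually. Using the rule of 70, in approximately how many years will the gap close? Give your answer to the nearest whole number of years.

Region Z gains on Kestria at 5.1% − 2.6% = 2.5 points a year.
At that relative rate the gap halves every 70/2.5 ≈ 28.00 years.
An 8× gap closes after 3 halvings: 3 × 28.00 ≈ 84 years.

roughly 84 years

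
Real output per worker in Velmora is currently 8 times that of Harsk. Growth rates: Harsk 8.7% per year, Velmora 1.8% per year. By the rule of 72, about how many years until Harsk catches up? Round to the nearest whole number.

Harsk gains on Velmora at 8.7% − 1.8% = 6.9 points a year.
At that relative rate the gap halves every 72/6.9 ≈ 10.43 years.
An 8 times gap closes after 3 halvings: 3 × 10.43 ≈ 31 years.

approximately 31 years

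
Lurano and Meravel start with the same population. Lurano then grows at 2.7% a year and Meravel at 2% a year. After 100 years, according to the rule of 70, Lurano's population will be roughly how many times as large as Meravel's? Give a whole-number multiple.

Rate gap = 2.7% − 2% = 0.7 points.
The ratio doubles every 70/0.7 ≈ 100.00 years.
100/100.00 ≈ 1.00 doublings → ratio ≈ 2^1.00 ≈ 2.

roughly 2 times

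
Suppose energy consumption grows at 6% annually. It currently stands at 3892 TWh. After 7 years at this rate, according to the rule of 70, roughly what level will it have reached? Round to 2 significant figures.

It doubles every 70/6 ≈ 11.67 years, so 7 years is 0.60 doublings.
2^0.60 ≈ 1.52; 3892 × 1.52 ≈ 5900 TWh.

approximately 5900 TWh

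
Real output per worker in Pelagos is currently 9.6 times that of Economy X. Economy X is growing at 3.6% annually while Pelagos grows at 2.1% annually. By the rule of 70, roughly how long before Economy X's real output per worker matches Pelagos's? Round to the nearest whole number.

What matters is the difference: 1.5 pp.
Rule of 70 on the gap: the ratio halves every 70/1.5 ≈ 46.67 years.
A 9.6 times gap takes log₂(9.6) ≈ 3.26 halvings to close: 3.26 × 46.67 ≈ 152 years.

roughly 152 years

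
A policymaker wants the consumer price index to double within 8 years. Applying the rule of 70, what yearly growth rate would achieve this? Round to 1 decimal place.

70 / 8 ≈ 8.75, so about 8.8% per year.

8.8%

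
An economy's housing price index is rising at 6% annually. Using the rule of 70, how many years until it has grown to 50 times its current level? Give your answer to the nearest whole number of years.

66 years

Doubling time ≈ 70/6 = 11.67 years.
Reaching 50× takes log₂(50) ≈ 5.64 doublings.
5.64 × 11.67 ≈ 66 years.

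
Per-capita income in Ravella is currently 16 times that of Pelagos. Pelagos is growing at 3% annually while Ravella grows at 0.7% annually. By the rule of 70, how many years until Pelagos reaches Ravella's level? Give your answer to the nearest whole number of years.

roughly 122 years

Pelagos gains on Ravella at 3% − 0.7% = 2.3 points a year.
At that relative rate the gap halves every 70/2.3 ≈ 30.43 years.
A 16 times gap closes after 4 halvings: 4 × 30.43 ≈ 122 years.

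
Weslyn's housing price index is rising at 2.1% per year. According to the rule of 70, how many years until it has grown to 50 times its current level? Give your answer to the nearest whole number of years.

around 188 years

At 2.1% it doubles every 70/2.1 ≈ 33.33 years.
50× is log₂ 50 ≈ 5.64 doublings, so ≈ 5.64 × 33.33 = 188 years.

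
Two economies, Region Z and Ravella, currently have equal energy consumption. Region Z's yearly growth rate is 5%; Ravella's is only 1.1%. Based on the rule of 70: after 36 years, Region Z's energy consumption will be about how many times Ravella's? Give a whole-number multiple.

approximately 4 times

Rate gap = 5% − 1.1% = 3.9 points.
The ratio doubles every 70/3.9 ≈ 17.95 years.
36/17.95 ≈ 2.01 doublings → ratio ≈ 2^2.01 ≈ 4.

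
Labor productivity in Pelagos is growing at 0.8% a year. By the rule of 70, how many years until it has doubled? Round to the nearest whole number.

roughly 88 years

70/0.8 ≈ 87.50, so it doubles roughly every 88 years.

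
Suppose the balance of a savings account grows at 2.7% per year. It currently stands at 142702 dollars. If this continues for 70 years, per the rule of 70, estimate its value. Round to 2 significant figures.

approximately 930000 dollars

It doubles every 70/2.7 ≈ 25.93 years, so 70 years is 2.70 doublings.
2^2.70 ≈ 6.50; 142702 × 6.50 ≈ 930000 dollars.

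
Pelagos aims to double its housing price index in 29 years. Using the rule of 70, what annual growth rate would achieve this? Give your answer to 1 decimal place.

70 / 29 ≈ 2.41, so about 2.4% annually.

about 2.4%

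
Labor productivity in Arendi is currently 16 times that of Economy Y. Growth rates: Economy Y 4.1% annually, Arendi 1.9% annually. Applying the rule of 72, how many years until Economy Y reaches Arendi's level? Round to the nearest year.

around 131 years

Economy Y gains on Arendi at 4.1% − 1.9% = 2.2 points a year.
At that relative rate the gap halves every 72/2.2 ≈ 32.73 years.
A 16 times gap closes after 4 halvings: 4 × 32.73 ≈ 131 years.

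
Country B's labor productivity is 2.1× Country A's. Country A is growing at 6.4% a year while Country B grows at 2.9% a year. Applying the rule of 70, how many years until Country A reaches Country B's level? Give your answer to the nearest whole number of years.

What matters is the difference: 3.5 pp.
Rule of 70 on the gap: the ratio halves every 70/3.5 ≈ 20.00 years.
A 2.1× gap takes log₂(2.1) ≈ 1.07 halvings to close: 1.07 × 20.00 ≈ 21 years.

around 21 years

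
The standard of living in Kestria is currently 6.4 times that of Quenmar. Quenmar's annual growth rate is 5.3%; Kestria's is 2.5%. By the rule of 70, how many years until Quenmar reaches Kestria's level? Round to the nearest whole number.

approximately 67 years

The growth-rate gap is 5.3% − 2.5% = 2.8 percentage points.
So the ratio between them halves every 70/2.8 ≈ 25.00 years.
A 6.4 times gap takes log₂(6.4) ≈ 2.68 halvings to close: 2.68 × 25.00 ≈ 67 years.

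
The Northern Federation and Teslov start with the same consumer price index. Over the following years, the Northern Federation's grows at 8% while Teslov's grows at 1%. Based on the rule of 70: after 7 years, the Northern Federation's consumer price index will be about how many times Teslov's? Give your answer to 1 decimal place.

Rate gap = 8% − 1% = 7 points.
The ratio doubles every 70/7 ≈ 10.00 years.
7/10.00 ≈ 0.70 doublings → ratio ≈ 2^0.70 ≈ 1.6.

about 1.6 times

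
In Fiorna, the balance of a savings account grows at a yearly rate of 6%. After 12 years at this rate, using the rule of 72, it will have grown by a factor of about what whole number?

At 6% one doubling takes ≈ 12.00 years; 12 years is 1 of them, so ×2.

roughly 2 times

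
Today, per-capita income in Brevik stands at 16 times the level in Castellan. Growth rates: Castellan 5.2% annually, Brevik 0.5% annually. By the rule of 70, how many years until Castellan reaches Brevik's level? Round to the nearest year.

The growth-rate gap is 5.2% − 0.5% = 4.7 percentage points.
So the ratio between them halves every 70/4.7 ≈ 14.89 years.
A 16 times gap closes after 4 halvings: 4 × 14.89 ≈ 60 years.

60 years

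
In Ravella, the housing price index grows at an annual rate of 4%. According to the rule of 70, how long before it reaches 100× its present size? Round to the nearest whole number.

116 years

One doubling takes 70/4 = 17.50 years.
Reaching 100× takes log₂(100) ≈ 6.64 doublings.
6.64 × 17.50 ≈ 116 years.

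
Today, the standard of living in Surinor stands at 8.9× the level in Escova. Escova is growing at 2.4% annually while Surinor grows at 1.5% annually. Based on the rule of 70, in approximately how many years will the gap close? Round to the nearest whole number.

The growth-rate gap is 2.4% − 1.5% = 0.9 percentage points.
So the ratio between them halves every 70/0.9 ≈ 77.78 years.
An 8.9× gap takes log₂(8.9) ≈ 3.15 halvings to close: 3.15 × 77.78 ≈ 245 years.

245 years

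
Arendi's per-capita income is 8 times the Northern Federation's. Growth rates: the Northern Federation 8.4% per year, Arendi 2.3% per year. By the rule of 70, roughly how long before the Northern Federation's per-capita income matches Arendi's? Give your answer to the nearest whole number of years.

about 34 years

The growth-rate gap is 8.4% − 2.3% = 6.1 percentage points.
So the ratio between them halves every 70/6.1 ≈ 11.48 years.
An 8 times gap closes after 3 halvings: 3 × 11.48 ≈ 34 years.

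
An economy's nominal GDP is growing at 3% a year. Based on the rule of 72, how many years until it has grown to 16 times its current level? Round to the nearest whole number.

Doubling time ≈ 72/3 = 24.00 years.
Getting to 16× needs 4 doublings: 4 × 24.00 ≈ 96 years.

roughly 96 years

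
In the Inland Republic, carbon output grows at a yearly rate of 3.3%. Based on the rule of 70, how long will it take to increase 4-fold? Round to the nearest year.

Doubling time ≈ 70/3.3 = 21.21 years.
Getting to 4× needs 2 doublings: 2 × 21.21 ≈ 42 years.

approximately 42 years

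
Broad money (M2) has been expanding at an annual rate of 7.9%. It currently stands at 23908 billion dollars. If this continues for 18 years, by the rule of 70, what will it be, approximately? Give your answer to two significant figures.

It doubles every 70/7.9 ≈ 8.86 years, so 18 years is 2.03 doublings.
2^2.03 ≈ 4.08; 23908 × 4.08 ≈ 98000 billion dollars.

roughly 98000 billion dollars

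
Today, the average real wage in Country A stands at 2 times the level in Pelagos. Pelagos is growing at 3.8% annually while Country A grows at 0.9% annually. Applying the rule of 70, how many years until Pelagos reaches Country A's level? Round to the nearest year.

approximately 24 years

Pelagos gains on Country A at 3.8% − 0.9% = 2.9 points a year.
At that relative rate the gap halves every 70/2.9 ≈ 24.14 years.
A 2 times gap closes after 1 halving: 1 × 24.14 ≈ 24 years.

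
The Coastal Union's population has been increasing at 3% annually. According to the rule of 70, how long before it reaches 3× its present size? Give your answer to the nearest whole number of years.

37 years

At 3% it doubles every 70/3 ≈ 23.33 years.
3× is log₂ 3 ≈ 1.58 doublings, so ≈ 1.58 × 23.33 = 37 years.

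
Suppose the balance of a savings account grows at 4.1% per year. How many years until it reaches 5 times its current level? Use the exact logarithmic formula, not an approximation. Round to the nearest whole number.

t = ln(5) / ln(1 + 0.041) = 1.6094 / 0.040182 ≈ 40.05.
≈ 40 years.

40 years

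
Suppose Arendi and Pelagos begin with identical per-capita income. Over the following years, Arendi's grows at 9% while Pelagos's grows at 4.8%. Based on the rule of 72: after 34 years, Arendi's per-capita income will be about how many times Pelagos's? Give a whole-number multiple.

Only the 4.2-point difference matters.
72/4.2 ≈ 17.14 years per doubling of the ratio; 34 years gives 1.98 doublings, so ≈ 4×.

4 times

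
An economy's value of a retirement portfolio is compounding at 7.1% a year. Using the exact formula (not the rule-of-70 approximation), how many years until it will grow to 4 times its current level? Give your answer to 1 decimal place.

t = ln(4) / ln(1 + 0.071) = 1.3863 / 0.068593 ≈ 20.21.

20.2 years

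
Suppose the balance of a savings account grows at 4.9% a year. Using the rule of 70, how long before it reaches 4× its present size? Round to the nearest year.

At 4.9% it doubles every 70/4.9 ≈ 14.29 years.
Getting to 4× needs 2 doublings: 2 × 14.29 ≈ 29 years.

≈ 29 years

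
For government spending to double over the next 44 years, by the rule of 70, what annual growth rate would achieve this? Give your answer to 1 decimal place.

70 / 44 ≈ 1.59, so about 1.6% a year.

approximately 1.6% a year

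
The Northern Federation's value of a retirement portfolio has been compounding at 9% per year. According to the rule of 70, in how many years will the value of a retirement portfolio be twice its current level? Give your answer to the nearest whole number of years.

≈ 8 years

At 9%, doubling takes about 70/9 = 7.78 years.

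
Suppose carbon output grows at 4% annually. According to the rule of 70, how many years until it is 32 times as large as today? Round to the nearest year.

approximately 88 years

At 4% it doubles every 70/4 ≈ 17.50 years.
32× is 5 doublings, so 5 × 17.50 ≈ 88 years.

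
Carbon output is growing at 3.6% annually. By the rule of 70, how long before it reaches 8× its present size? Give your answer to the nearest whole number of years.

roughly 58 years

Doubling time ≈ 70/3.6 = 19.44 years.
8 = 2^3, so 3 doublings → 58 years.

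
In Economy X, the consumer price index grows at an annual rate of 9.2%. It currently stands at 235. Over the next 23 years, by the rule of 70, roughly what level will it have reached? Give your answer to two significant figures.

≈ 1900

It doubles every 70/9.2 ≈ 7.61 years, so 23 years is 3.02 doublings.
2^3.02 ≈ 8.11; 235 × 8.11 ≈ 1900.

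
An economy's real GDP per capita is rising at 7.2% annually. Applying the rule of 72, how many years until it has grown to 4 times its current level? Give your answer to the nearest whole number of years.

Doubling time ≈ 72/7.2 = 10.00 years.
4× is 2 doublings, so 2 × 10.00 ≈ 20 years.

approximately 20 years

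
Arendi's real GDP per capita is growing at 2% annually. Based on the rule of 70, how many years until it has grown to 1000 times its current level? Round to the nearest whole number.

At 2% it doubles every 70/2 ≈ 35.00 years.
Reaching 1000× takes log₂(1000) ≈ 9.97 doublings.
9.97 × 35.00 ≈ 349 years.

about 349 years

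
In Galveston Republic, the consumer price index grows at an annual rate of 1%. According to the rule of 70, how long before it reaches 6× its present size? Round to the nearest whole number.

181 years

One doubling takes 70/1 = 70.00 years.
6× is log₂ 6 ≈ 2.58 doublings, so ≈ 2.58 × 70.00 = 181 years.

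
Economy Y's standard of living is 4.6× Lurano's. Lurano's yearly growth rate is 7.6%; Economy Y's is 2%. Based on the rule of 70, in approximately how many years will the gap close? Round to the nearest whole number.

The growth-rate gap is 7.6% − 2% = 5.6 percentage points.
So the ratio between them halves every 70/5.6 ≈ 12.50 years.
A 4.6× gap takes log₂(4.6) ≈ 2.20 halvings to close: 2.20 × 12.50 ≈ 28 years.

≈ 28 years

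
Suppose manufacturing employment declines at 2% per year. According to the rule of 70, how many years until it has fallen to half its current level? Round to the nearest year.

Falling at 2%, it halves about every 70/2 = 35.00 years.

about 35 years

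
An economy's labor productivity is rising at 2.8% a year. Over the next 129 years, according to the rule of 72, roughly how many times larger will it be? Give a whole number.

72/2.8 ≈ 25.71 years per doubling.
129 years fits 5 doublings: 2^5 = 32.

around 32 times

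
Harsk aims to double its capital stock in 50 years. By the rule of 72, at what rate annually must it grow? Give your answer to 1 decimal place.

around 1.4%

72 / 50 ≈ 1.44, so about 1.4% annually.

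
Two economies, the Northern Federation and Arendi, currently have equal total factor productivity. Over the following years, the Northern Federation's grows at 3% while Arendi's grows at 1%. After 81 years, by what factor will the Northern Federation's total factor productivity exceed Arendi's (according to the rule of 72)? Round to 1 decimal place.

around 4.8 times

Rate gap = 3% − 1% = 2 points.
The ratio doubles every 72/2 ≈ 36.00 years.
81/36.00 ≈ 2.25 doublings → ratio ≈ 2^2.25 ≈ 4.8.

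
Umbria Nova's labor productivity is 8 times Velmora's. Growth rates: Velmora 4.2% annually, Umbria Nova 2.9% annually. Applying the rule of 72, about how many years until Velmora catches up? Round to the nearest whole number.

The growth-rate gap is 4.2% − 2.9% = 1.3 percentage points.
So the ratio between them halves every 72/1.3 ≈ 55.38 years.
An 8 times gap closes after 3 halvings: 3 × 55.38 ≈ 166 years.

about 166 years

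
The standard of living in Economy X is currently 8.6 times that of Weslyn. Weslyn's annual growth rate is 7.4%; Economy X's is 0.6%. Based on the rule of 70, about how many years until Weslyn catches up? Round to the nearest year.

≈ 32 years

What matters is the difference: 6.8 pp.
Rule of 70 on the gap: the ratio halves every 70/6.8 ≈ 10.29 years.
An 8.6 times gap takes log₂(8.6) ≈ 3.10 halvings to close: 3.10 × 10.29 ≈ 32 years.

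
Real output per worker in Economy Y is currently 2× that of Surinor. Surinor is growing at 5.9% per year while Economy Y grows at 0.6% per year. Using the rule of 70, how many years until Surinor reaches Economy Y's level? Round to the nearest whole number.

The growth-rate gap is 5.9% − 0.6% = 5.3 percentage points.
So the ratio between them halves every 70/5.3 ≈ 13.21 years.
A 2× gap closes after 1 halving: 1 × 13.21 ≈ 13 years.

around 13 years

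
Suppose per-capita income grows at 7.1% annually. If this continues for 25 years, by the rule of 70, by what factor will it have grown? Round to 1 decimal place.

about 5.8 times

Doubling time ≈ 70/7.1 = 9.86 years.
25 years / 9.86 ≈ 2.54 doublings → factor 2^2.54 ≈ 5.8.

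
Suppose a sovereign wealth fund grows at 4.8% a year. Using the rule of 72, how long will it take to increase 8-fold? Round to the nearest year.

At 4.8% it doubles every 72/4.8 ≈ 15.00 years.
Getting to 8× needs 3 doublings: 3 × 15.00 ≈ 45 years.

around 45 years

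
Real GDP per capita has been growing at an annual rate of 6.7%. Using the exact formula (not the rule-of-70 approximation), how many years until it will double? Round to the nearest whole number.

t = ln(2) / ln(1 + 0.067) = 0.6931 / 0.064851 ≈ 10.69.
≈ 11 years.

11 years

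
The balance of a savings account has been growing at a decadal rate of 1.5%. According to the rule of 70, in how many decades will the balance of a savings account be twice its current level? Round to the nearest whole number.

about 47 decades

70/1.5 ≈ 46.67, so it doubles roughly every 47 decades.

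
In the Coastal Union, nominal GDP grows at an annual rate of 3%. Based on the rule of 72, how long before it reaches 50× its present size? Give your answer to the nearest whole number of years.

One doubling takes 72/3 = 24.00 years.
Reaching 50× takes log₂(50) ≈ 5.64 doublings.
5.64 × 24.00 ≈ 135 years.

approximately 135 years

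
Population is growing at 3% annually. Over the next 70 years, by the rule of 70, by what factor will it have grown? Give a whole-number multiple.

At 3% one doubling takes ≈ 23.33 years; 70 years is 3 of them, so ×8.

around 8 times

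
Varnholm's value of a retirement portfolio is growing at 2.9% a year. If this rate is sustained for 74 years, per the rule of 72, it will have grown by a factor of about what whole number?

roughly 8 times

72/2.9 ≈ 24.83 years per doubling.
74 years fits 3 doublings: 2^3 = 8.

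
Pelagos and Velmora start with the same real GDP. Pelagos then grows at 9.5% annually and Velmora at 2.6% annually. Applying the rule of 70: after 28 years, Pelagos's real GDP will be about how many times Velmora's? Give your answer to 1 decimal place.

Pelagos pulls ahead at 6.9 pp per year, so the ratio doubles every 70/6.9 ≈ 10.14 years.
In 28 years that's 2.76 doublings: 2^2.76 ≈ 6.8.

≈ 6.8 times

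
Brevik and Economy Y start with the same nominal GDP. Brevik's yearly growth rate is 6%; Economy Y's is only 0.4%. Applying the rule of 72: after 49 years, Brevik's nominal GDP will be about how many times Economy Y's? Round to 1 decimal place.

Rate gap = 6% − 0.4% = 5.6 points.
The ratio doubles every 72/5.6 ≈ 12.86 years.
49/12.86 ≈ 3.81 doublings → ratio ≈ 2^3.81 ≈ 14.0.

around 14.0 times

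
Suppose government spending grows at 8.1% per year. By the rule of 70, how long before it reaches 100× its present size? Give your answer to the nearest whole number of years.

One doubling takes 70/8.1 = 8.64 years.
Reaching 100× takes log₂(100) ≈ 6.64 doublings.
6.64 × 8.64 ≈ 57 years.

≈ 57 years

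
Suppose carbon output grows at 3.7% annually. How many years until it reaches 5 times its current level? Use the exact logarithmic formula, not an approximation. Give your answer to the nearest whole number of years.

44 years

t = ln(5) / ln(1 + 0.037) = 1.6094 / 0.036332 ≈ 44.30.
≈ 44 years.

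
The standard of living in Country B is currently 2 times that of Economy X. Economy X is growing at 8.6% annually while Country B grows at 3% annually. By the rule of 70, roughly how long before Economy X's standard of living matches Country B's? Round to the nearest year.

What matters is the difference: 5.6 pp.
Rule of 70 on the gap: the ratio halves every 70/5.6 ≈ 12.50 years.
A 2 times gap closes after 1 halving: 1 × 12.50 ≈ 13 years.

about 13 years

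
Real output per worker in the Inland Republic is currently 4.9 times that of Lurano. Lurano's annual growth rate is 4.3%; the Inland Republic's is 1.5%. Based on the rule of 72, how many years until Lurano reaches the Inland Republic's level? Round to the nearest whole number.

Lurano gains on the Inland Republic at 4.3% − 1.5% = 2.8 points a year.
At that relative rate the gap halves every 72/2.8 ≈ 25.71 years.
A 4.9 times gap takes log₂(4.9) ≈ 2.29 halvings to close: 2.29 × 25.71 ≈ 59 years.

about 59 years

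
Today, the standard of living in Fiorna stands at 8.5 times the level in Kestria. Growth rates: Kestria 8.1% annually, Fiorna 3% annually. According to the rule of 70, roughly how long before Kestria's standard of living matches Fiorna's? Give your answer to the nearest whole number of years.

approximately 42 years

Kestria gains on Fiorna at 8.1% − 3% = 5.1 points a year.
At that relative rate the gap halves every 70/5.1 ≈ 13.73 years.
An 8.5 times gap takes log₂(8.5) ≈ 3.09 halvings to close: 3.09 × 13.73 ≈ 42 years.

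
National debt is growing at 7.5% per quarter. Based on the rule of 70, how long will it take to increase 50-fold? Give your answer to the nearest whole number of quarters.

One doubling takes 70/7.5 = 9.33 quarters.
Reaching 50× takes log₂(50) ≈ 5.64 doublings.
5.64 × 9.33 ≈ 53 quarters.

53 quarters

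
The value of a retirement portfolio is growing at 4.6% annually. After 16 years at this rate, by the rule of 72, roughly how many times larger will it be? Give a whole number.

approximately 2 times

At 4.6% one doubling takes ≈ 15.65 years; 16 years is 1 of them, so ×2.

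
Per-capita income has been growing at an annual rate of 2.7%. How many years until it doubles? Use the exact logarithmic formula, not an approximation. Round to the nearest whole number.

t = ln(2) / ln(1 + 0.027) = 0.6931 / 0.026642 ≈ 26.02.
≈ 26 years.

26 years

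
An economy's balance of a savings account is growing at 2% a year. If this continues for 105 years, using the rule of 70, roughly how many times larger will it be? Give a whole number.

roughly 8 times

At 2% one doubling takes ≈ 35.00 years; 105 years is 3 of them, so ×8.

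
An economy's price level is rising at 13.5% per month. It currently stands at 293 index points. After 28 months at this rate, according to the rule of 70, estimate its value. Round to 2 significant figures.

roughly 12000 index points

Doubling time ≈ 70/13.5 = 5.19 months.
28 months is 28/5.19 ≈ 5.39 doublings, a factor of 2^5.39 ≈ 41.93.
293 × 41.93 ≈ 12000 index points.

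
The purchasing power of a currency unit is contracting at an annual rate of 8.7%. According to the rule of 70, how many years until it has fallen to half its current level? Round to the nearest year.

roughly 8 years

Falling at 8.7%, it halves about every 70/8.7 = 8.05 years.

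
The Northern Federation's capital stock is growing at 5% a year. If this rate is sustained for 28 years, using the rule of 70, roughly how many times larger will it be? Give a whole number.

roughly 4 times

Doubling time ≈ 70/5 = 14.00 years.
28/14.00 ≈ 2 doublings, so about 2^2 = 4×.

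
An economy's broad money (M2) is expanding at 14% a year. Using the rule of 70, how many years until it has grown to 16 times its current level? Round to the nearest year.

roughly 20 years

One doubling takes 70/14 = 5.00 years.
16 = 2^4, so 4 doublings → 20 years.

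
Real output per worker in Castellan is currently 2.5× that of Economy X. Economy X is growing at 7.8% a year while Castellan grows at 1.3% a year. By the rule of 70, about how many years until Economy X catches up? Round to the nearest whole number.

The growth-rate gap is 7.8% − 1.3% = 6.5 percentage points.
So the ratio between them halves every 70/6.5 ≈ 10.77 years.
A 2.5× gap takes log₂(2.5) ≈ 1.32 halvings to close: 1.32 × 10.77 ≈ 14 years.

≈ 14 years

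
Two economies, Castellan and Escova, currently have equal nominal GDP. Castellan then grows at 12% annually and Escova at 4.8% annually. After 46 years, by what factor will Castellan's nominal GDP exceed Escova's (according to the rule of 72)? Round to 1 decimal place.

Only the 7.2-point difference matters.
72/7.2 ≈ 10.00 years per doubling of the ratio; 46 years gives 4.60 doublings, so ≈ 24.3×.

about 24.3 times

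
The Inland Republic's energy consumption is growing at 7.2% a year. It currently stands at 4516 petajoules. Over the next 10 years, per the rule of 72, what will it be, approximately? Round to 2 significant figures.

about 9000 petajoules

Doubling time ≈ 72/7.2 = 10.00 years.
10 years is 10/10.00 ≈ 1.00 doublings, a factor of 2^1.00 ≈ 2.00.
4516 × 2.00 ≈ 9000 petajoules.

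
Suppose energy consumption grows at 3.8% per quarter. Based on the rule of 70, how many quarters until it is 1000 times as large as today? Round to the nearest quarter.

Doubling time ≈ 70/3.8 = 18.42 quarters.
1000× is log₂ 1000 ≈ 9.97 doublings, so ≈ 9.97 × 18.42 = 184 quarters.

184 quarters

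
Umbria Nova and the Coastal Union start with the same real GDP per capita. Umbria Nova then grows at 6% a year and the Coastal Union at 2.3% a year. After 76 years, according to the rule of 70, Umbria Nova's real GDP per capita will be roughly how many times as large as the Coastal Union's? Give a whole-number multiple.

around 16 times

Rate gap = 6% − 2.3% = 3.7 points.
The ratio doubles every 70/3.7 ≈ 18.92 years.
76/18.92 ≈ 4.02 doublings → ratio ≈ 2^4.02 ≈ 16.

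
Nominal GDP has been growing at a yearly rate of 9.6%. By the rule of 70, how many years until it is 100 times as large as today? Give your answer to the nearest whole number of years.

≈ 48 years

Doubling time ≈ 70/9.6 = 7.29 years.
Reaching 100× takes log₂(100) ≈ 6.64 doublings.
6.64 × 7.29 ≈ 48 years.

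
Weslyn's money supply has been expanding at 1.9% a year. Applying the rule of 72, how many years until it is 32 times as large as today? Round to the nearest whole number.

Doubling time ≈ 72/1.9 = 37.89 years.
32× is 5 doublings, so 5 × 37.89 ≈ 189 years.

189 years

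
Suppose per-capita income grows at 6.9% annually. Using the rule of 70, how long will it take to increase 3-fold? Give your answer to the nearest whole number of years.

roughly 16 years

One doubling takes 70/6.9 = 10.14 years.
Reaching 3× takes log₂(3) ≈ 1.58 doublings.
1.58 × 10.14 ≈ 16 years.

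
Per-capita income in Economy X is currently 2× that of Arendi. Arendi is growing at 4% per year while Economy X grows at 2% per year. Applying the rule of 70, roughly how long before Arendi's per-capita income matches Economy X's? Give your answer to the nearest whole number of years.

around 35 years

The growth-rate gap is 4% − 2% = 2 percentage points.
So the ratio between them halves every 70/2 ≈ 35.00 years.
A 2× gap closes after 1 halving: 1 × 35.00 ≈ 35 years.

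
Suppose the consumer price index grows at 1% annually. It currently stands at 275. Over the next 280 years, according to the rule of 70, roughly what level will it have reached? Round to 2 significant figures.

It doubles every 70/1 ≈ 70.00 years, so 280 years is 4.00 doublings.
2^4.00 ≈ 16.00; 275 × 16.00 ≈ 4400.

4400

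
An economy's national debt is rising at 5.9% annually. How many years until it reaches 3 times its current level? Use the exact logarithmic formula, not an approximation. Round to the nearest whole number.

19 years

t = ln(3) / ln(1 + 0.059) = 1.0986 / 0.057325 ≈ 19.16.
≈ 19 years.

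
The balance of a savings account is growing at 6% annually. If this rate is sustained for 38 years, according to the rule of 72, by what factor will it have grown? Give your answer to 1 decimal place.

roughly 9.0 times

Doubles every ≈ 12.00 years (72/6).
38 years is 3.17 doublings; 2^3.17 ≈ 9.0×.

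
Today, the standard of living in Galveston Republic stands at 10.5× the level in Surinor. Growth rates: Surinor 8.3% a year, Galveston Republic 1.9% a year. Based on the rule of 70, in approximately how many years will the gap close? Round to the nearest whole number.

≈ 37 years

What matters is the difference: 6.4 pp.
Rule of 70 on the gap: the ratio halves every 70/6.4 ≈ 10.94 years.
A 10.5× gap takes log₂(10.5) ≈ 3.39 halvings to close: 3.39 × 10.94 ≈ 37 years.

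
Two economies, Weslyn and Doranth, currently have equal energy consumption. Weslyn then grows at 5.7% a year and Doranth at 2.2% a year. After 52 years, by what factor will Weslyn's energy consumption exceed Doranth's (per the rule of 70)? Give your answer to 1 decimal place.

about 6.1 times

Rate gap = 5.7% − 2.2% = 3.5 points.
The ratio doubles every 70/3.5 ≈ 20.00 years.
52/20.00 ≈ 2.60 doublings → ratio ≈ 2^2.60 ≈ 6.1.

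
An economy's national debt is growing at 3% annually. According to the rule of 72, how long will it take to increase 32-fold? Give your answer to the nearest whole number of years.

At 3% it doubles every 72/3 ≈ 24.00 years.
Getting to 32× needs 5 doublings: 5 × 24.00 ≈ 120 years.

roughly 120 years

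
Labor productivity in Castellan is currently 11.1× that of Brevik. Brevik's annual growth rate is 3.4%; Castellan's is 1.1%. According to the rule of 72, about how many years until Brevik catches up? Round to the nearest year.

109 years

Brevik gains on Castellan at 3.4% − 1.1% = 2.3 points a year.
At that relative rate the gap halves every 72/2.3 ≈ 31.30 years.
An 11.1× gap takes log₂(11.1) ≈ 3.47 halvings to close: 3.47 × 31.30 ≈ 109 years.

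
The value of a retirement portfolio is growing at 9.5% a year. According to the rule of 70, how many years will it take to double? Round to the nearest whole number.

70/9.5 ≈ 7.37, so it doubles roughly every 7 years.

about 7 years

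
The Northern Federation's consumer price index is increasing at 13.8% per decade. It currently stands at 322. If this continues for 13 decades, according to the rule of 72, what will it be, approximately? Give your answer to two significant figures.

about 1800

Doubling time ≈ 72/13.8 = 5.22 decades.
13 decades is 13/5.22 ≈ 2.49 doublings, a factor of 2^2.49 ≈ 5.62.
322 × 5.62 ≈ 1800.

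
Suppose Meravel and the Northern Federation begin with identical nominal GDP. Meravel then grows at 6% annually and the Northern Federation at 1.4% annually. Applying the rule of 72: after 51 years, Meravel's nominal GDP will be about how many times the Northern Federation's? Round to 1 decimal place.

9.6 times

Rate gap = 6% − 1.4% = 4.6 points.
The ratio doubles every 72/4.6 ≈ 15.65 years.
51/15.65 ≈ 3.26 doublings → ratio ≈ 2^3.26 ≈ 9.6.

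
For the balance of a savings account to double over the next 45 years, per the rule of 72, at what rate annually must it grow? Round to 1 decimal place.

72 / 45 ≈ 1.60, so about 1.6% annually.

roughly 1.6%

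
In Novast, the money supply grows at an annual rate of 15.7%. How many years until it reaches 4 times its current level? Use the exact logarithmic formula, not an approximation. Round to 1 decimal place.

9.5 years

t = ln(4) / ln(1 + 0.157) = 1.3863 / 0.145830 ≈ 9.51.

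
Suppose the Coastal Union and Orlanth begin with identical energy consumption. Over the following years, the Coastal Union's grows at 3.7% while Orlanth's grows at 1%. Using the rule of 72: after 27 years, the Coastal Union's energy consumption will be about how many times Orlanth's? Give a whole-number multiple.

the Coastal Union pulls ahead at 2.7 pp per year, so the ratio doubles every 72/2.7 ≈ 26.67 years.
In 27 years that's 1.01 doublings: 2^1.01 ≈ 2.

2 times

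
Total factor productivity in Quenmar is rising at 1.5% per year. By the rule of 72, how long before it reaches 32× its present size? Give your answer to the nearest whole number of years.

Doubling time ≈ 72/1.5 = 48.00 years.
32× is 5 doublings, so 5 × 48.00 ≈ 240 years.

240 years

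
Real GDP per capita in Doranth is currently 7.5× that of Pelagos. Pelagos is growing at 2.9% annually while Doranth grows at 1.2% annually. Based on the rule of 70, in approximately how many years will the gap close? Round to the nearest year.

≈ 120 years

The growth-rate gap is 2.9% − 1.2% = 1.7 percentage points.
So the ratio between them halves every 70/1.7 ≈ 41.18 years.
A 7.5× gap takes log₂(7.5) ≈ 2.91 halvings to close: 2.91 × 41.18 ≈ 120 years.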